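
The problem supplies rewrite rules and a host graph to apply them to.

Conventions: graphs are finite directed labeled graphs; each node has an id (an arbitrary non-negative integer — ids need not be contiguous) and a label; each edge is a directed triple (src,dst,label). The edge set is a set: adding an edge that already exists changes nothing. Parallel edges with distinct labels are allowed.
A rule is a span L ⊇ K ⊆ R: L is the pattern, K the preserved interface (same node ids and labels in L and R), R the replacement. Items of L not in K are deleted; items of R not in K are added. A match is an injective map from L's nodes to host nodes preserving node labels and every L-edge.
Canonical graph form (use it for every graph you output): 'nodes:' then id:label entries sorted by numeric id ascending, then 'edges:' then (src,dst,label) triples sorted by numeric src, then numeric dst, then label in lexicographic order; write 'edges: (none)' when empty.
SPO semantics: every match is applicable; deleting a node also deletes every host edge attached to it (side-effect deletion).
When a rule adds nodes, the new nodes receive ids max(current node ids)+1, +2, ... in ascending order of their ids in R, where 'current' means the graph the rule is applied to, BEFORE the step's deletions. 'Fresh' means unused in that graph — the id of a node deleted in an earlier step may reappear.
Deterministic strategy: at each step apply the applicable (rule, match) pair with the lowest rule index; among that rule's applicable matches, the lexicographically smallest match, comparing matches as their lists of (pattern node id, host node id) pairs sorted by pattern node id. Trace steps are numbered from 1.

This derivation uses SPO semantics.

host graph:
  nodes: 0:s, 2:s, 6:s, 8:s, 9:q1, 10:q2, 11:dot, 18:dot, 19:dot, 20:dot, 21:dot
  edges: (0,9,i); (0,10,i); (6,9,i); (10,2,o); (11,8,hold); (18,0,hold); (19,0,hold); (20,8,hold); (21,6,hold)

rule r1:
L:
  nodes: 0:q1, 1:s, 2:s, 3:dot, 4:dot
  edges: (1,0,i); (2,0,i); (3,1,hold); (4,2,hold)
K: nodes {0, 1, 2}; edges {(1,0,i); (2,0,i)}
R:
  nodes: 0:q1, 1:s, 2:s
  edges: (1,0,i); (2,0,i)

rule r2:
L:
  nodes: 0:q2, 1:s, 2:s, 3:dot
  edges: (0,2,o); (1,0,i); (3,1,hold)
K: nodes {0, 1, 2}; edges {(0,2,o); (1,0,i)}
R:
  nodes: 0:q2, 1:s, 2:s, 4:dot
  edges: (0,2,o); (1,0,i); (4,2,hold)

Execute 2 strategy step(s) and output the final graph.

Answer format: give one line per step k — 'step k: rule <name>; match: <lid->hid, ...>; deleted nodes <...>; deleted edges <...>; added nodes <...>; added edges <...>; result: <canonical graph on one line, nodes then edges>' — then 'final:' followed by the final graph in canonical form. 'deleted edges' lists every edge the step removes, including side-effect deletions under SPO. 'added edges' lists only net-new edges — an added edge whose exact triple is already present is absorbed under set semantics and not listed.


step 1: rule r1; match: 0->9, 1->0, 2->6, 3->18, 4->21; deleted nodes 18, 21; deleted edges (18,0,hold); (21,6,hold); added nodes (none); added edges (none); result: nodes: 0:s, 2:s, 6:s, 8:s, 9:q1, 10:q2, 11:dot, 19:dot, 20:dot edges: (0,9,i); (0,10,i); (6,9,i); (10,2,o); (11,8,hold); (19,0,hold); (20,8,hold)
step 2: rule r2; match: 0->10, 1->0, 2->2, 3->19; deleted nodes 19; deleted edges (19,0,hold); added nodes 21; added edges (21,2,hold); result: nodes: 0:s, 2:s, 6:s, 8:s, 9:q1, 10:q2, 11:dot, 20:dot, 21:dot edges: (0,9,i); (0,10,i); (6,9,i); (10,2,o); (11,8,hold); (20,8,hold); (21,2,hold)
final:
nodes: 0:s, 2:s, 6:s, 8:s, 9:q1, 10:q2, 11:dot, 20:dot, 21:dot
edges: (0,9,i); (0,10,i); (6,9,i); (10,2,o); (11,8,hold); (20,8,hold); (21,2,hold)


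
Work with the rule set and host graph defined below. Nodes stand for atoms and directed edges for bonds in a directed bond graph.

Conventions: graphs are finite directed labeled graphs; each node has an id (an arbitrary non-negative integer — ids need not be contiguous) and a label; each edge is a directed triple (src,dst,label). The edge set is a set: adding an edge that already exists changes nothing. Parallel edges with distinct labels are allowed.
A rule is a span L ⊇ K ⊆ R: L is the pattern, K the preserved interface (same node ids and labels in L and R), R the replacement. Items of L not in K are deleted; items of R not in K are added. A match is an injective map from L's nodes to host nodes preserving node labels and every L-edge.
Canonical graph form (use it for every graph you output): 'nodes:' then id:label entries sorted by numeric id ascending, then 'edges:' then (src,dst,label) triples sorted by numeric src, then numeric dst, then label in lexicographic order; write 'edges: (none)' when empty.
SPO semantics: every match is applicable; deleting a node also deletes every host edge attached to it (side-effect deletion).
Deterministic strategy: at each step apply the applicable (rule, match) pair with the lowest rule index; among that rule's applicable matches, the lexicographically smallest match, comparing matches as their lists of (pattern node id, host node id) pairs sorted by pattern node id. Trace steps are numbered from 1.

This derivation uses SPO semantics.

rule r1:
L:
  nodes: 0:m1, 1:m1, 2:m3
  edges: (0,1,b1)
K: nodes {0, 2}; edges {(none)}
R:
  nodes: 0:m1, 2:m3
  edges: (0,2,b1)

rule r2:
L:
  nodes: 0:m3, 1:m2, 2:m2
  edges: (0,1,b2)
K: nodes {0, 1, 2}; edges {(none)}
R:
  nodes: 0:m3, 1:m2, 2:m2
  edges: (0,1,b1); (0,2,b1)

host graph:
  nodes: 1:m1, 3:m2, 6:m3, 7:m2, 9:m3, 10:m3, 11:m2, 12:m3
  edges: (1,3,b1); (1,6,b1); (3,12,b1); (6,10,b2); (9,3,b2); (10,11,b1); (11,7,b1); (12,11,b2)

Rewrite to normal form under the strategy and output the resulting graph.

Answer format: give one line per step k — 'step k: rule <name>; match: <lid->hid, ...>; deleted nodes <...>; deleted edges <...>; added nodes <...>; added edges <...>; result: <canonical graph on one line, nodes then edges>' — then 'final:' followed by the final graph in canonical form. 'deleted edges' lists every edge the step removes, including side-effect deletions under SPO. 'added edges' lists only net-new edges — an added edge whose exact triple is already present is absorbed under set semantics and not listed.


step 1: rule r2; match: 0->9, 1->3, 2->7; deleted nodes (none); deleted edges (9,3,b2); added nodes (none); added edges (9,3,b1); (9,7,b1); result: nodes: 1:m1, 3:m2, 6:m3, 7:m2, 9:m3, 10:m3, 11:m2, 12:m3 edges: (1,3,b1); (1,6,b1); (3,12,b1); (6,10,b2); (9,3,b1); (9,7,b1); (10,11,b1); (11,7,b1); (12,11,b2)
step 2: rule r2; match: 0->12, 1->11, 2->3; deleted nodes (none); deleted edges (12,11,b2); added nodes (none); added edges (12,3,b1); (12,11,b1); result: nodes: 1:m1, 3:m2, 6:m3, 7:m2, 9:m3, 10:m3, 11:m2, 12:m3 edges: (1,3,b1); (1,6,b1); (3,12,b1); (6,10,b2); (9,3,b1); (9,7,b1); (10,11,b1); (11,7,b1); (12,3,b1); (12,11,b1)
final:
nodes: 1:m1, 3:m2, 6:m3, 7:m2, 9:m3, 10:m3, 11:m2, 12:m3
edges: (1,3,b1); (1,6,b1); (3,12,b1); (6,10,b2); (9,3,b1); (9,7,b1); (10,11,b1); (11,7,b1); (12,3,b1); (12,11,b1)


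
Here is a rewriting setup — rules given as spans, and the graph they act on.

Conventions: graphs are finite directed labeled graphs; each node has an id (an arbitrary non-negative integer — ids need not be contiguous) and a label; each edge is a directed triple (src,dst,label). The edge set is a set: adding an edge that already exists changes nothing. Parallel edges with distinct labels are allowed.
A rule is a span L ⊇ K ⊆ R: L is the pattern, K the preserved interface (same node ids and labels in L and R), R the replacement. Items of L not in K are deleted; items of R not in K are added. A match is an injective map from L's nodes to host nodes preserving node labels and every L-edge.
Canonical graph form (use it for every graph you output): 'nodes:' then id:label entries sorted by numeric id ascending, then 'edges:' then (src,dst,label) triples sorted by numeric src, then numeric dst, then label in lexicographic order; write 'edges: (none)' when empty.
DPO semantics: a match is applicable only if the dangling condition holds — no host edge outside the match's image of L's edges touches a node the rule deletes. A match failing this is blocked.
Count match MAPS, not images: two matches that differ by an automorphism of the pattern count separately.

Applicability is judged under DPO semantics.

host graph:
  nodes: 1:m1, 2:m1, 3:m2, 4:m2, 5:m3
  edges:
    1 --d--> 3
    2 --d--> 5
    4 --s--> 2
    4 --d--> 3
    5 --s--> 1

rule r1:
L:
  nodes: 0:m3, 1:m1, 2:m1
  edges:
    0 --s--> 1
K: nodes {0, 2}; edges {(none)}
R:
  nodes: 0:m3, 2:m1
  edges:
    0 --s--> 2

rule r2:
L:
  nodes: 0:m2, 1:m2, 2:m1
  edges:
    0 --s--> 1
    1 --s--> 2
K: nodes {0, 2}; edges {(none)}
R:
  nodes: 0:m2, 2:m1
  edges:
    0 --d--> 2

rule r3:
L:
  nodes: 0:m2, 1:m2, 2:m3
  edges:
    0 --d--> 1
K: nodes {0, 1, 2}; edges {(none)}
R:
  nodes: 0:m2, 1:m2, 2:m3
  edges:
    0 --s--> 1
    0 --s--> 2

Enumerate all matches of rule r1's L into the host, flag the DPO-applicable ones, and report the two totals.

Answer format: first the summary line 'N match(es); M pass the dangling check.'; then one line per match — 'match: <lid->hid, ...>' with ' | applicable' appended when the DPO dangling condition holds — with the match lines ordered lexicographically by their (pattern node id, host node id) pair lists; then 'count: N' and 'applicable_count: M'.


1 match(es); 0 pass the dangling check.
match: 0->5, 1->1, 2->2
count: 1
applicable_count: 0


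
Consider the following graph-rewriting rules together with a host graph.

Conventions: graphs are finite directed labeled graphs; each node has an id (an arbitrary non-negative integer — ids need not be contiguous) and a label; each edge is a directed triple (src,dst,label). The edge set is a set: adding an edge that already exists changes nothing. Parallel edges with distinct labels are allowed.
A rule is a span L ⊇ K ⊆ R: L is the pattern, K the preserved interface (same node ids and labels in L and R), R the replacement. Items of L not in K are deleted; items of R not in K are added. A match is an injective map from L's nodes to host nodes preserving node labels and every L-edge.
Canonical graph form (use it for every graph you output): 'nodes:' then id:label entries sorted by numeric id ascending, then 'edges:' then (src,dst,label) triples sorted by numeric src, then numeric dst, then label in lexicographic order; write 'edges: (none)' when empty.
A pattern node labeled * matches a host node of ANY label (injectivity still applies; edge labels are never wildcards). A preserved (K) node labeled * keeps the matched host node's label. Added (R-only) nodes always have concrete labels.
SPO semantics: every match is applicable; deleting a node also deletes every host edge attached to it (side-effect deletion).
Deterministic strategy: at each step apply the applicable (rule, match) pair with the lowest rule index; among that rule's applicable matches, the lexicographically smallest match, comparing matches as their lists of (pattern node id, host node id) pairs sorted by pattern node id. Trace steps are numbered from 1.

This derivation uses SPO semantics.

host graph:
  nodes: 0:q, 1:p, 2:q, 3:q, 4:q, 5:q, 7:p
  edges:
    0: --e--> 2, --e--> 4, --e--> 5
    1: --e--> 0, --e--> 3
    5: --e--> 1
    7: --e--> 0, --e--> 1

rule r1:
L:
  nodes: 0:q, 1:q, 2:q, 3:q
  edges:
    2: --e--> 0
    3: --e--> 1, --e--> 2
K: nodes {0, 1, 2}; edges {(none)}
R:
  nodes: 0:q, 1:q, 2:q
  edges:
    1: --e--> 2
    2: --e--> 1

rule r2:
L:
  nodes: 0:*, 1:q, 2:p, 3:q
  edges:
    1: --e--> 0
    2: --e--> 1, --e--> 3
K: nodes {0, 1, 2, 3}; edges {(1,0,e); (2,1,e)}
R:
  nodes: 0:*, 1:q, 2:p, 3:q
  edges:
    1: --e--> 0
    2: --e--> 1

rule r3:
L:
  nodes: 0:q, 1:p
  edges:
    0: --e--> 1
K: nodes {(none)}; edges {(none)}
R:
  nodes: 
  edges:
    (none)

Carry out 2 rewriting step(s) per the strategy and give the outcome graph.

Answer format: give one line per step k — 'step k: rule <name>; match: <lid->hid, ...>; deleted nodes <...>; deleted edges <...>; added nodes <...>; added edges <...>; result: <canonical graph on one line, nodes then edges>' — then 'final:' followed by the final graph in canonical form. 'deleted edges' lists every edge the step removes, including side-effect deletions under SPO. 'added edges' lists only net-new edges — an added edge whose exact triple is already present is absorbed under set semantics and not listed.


step 1: rule r2; match: 0->2, 1->0, 2->1, 3->3; deleted nodes (none); deleted edges (1,3,e); added nodes (none); added edges (none); result: nodes: 0:q, 1:p, 2:q, 3:q, 4:q, 5:q, 7:p edges: (0,2,e); (0,4,e); (0,5,e); (1,0,e); (5,1,e); (7,0,e); (7,1,e)
step 2: rule r3; match: 0->5, 1->1; deleted nodes 1, 5; deleted edges (0,5,e); (1,0,e); (5,1,e); (7,1,e); added nodes (none); added edges (none); result: nodes: 0:q, 2:q, 3:q, 4:q, 7:p edges: (0,2,e); (0,4,e); (7,0,e)
final:
nodes: 0:q, 2:q, 3:q, 4:q, 7:p
edges: (0,2,e); (0,4,e); (7,0,e)


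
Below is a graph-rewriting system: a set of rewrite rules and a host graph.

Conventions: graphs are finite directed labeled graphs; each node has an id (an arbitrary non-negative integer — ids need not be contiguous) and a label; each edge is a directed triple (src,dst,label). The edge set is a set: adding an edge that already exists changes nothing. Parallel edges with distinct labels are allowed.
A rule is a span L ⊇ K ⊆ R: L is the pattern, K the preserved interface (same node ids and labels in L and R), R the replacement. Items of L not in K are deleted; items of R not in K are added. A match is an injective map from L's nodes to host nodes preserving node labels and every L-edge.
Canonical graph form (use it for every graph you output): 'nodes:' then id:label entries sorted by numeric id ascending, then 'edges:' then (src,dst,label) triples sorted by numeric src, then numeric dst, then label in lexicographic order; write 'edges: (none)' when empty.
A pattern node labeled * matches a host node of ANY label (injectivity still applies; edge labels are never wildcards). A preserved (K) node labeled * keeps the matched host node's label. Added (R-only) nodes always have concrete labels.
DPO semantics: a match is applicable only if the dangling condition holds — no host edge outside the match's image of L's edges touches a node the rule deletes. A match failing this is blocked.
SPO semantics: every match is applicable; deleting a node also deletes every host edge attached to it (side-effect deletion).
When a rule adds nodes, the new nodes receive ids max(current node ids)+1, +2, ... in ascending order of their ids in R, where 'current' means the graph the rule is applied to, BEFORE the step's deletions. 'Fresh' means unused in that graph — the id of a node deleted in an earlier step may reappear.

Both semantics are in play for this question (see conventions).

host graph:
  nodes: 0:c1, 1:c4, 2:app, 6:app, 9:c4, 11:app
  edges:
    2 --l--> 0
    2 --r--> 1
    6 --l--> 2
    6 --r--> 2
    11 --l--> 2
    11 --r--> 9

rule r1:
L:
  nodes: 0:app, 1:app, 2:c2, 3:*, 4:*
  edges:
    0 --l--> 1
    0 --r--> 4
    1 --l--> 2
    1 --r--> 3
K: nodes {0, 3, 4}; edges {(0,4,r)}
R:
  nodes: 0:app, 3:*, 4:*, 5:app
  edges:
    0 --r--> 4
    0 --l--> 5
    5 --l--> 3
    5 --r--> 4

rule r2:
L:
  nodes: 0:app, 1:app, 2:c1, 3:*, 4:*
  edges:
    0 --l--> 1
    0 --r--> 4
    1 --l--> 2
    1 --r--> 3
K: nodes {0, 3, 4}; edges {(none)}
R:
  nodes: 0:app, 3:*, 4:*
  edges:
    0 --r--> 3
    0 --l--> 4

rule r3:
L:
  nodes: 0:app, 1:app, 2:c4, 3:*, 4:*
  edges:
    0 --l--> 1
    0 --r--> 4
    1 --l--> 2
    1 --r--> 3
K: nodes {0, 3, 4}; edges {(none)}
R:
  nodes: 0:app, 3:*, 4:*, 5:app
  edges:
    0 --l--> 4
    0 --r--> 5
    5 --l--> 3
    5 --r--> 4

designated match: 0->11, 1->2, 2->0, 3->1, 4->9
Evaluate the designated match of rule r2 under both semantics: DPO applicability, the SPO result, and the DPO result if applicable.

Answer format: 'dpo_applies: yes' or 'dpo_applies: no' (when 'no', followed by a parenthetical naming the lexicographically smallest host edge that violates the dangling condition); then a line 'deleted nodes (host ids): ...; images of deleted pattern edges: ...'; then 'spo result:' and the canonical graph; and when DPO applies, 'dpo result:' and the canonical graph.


dpo_applies: no
(the rule deletes node 2, which keeps host edge (6,2,l) outside the match image — the dangling condition fails, DPO blocks; SPO proceeds and side-deletes such edges)
deleted nodes (host ids): 0, 2; images of deleted pattern edges: (2,0,l); (2,1,r); (11,2,l); (11,9,r)
spo result:
nodes: 1:c4, 6:app, 9:c4, 11:app
edges: (11,1,r); (11,9,l)


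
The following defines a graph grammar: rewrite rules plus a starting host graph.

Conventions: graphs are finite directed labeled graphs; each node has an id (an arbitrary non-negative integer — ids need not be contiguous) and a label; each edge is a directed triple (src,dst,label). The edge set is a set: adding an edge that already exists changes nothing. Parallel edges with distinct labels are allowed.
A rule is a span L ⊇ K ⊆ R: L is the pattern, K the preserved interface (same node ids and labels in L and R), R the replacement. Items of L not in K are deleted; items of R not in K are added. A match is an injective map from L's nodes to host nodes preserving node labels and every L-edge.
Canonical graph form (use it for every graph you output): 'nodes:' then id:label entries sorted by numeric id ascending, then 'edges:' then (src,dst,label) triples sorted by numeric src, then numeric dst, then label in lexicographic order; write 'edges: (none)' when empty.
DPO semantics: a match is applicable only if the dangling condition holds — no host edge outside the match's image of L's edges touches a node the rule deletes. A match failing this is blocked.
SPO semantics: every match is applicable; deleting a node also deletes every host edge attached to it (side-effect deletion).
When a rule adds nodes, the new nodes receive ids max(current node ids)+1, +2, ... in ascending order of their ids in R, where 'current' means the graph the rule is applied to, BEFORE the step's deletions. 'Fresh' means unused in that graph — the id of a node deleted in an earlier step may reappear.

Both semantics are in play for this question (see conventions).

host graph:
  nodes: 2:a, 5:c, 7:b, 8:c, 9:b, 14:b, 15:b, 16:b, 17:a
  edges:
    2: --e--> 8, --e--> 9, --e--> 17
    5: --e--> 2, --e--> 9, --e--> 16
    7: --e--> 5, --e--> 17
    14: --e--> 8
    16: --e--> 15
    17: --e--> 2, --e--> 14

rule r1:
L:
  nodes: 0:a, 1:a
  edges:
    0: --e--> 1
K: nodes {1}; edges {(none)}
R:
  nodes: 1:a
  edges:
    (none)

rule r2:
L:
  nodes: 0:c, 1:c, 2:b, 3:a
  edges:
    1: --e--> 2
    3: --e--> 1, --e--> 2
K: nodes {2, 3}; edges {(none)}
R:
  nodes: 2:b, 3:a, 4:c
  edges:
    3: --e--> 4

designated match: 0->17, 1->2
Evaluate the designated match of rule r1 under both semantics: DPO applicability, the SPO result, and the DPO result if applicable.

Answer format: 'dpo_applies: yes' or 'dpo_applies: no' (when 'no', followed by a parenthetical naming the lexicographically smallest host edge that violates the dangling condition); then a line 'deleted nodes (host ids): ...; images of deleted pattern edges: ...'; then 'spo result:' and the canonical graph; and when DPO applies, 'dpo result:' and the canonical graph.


dpo_applies: no
(the rule deletes node 17, which keeps host edge (2,17,e) outside the match image — the dangling condition fails, DPO blocks; SPO proceeds and side-deletes such edges)
deleted nodes (host ids): 17; images of deleted pattern edges: (17,2,e)
spo result:
nodes: 2:a, 5:c, 7:b, 8:c, 9:b, 14:b, 15:b, 16:b
edges: (2,8,e); (2,9,e); (5,2,e); (5,9,e); (5,16,e); (7,5,e); (14,8,e); (16,15,e)


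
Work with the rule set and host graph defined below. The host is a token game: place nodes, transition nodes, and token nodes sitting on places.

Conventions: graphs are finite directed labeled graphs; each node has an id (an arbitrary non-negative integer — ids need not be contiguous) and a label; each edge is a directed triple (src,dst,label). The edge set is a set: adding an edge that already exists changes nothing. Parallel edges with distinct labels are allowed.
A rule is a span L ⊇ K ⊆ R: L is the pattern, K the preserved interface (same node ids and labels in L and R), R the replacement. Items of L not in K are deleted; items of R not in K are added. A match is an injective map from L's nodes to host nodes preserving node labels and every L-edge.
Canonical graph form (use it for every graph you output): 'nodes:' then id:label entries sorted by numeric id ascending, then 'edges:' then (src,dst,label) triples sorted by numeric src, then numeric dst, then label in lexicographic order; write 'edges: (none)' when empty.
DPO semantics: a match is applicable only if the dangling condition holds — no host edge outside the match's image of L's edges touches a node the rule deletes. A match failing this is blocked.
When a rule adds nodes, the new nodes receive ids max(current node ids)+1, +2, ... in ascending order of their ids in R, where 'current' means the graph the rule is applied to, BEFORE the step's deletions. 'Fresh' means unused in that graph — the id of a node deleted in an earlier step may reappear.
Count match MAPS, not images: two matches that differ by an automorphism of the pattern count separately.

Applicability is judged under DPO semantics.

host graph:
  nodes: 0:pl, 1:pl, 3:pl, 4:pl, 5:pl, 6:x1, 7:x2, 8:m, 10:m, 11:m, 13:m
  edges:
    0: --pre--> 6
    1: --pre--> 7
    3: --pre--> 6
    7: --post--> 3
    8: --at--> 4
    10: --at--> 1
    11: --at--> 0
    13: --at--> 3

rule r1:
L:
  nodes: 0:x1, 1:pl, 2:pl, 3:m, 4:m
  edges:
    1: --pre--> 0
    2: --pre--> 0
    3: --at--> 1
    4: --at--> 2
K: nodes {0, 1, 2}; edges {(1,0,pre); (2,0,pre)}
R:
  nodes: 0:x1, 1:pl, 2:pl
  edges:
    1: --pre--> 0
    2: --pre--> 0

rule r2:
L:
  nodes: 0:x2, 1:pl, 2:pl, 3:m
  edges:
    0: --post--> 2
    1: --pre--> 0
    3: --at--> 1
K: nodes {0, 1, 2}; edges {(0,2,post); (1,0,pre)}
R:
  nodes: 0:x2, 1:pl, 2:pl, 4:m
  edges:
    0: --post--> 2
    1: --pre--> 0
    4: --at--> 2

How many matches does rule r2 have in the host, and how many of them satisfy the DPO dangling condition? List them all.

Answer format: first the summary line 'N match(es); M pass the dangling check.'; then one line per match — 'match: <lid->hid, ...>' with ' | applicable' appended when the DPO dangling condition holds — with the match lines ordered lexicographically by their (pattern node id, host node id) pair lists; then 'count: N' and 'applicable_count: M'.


1 match(es); 1 pass the dangling check.
match: 0->7, 1->1, 2->3, 3->10 | applicable
count: 1
applicable_count: 1


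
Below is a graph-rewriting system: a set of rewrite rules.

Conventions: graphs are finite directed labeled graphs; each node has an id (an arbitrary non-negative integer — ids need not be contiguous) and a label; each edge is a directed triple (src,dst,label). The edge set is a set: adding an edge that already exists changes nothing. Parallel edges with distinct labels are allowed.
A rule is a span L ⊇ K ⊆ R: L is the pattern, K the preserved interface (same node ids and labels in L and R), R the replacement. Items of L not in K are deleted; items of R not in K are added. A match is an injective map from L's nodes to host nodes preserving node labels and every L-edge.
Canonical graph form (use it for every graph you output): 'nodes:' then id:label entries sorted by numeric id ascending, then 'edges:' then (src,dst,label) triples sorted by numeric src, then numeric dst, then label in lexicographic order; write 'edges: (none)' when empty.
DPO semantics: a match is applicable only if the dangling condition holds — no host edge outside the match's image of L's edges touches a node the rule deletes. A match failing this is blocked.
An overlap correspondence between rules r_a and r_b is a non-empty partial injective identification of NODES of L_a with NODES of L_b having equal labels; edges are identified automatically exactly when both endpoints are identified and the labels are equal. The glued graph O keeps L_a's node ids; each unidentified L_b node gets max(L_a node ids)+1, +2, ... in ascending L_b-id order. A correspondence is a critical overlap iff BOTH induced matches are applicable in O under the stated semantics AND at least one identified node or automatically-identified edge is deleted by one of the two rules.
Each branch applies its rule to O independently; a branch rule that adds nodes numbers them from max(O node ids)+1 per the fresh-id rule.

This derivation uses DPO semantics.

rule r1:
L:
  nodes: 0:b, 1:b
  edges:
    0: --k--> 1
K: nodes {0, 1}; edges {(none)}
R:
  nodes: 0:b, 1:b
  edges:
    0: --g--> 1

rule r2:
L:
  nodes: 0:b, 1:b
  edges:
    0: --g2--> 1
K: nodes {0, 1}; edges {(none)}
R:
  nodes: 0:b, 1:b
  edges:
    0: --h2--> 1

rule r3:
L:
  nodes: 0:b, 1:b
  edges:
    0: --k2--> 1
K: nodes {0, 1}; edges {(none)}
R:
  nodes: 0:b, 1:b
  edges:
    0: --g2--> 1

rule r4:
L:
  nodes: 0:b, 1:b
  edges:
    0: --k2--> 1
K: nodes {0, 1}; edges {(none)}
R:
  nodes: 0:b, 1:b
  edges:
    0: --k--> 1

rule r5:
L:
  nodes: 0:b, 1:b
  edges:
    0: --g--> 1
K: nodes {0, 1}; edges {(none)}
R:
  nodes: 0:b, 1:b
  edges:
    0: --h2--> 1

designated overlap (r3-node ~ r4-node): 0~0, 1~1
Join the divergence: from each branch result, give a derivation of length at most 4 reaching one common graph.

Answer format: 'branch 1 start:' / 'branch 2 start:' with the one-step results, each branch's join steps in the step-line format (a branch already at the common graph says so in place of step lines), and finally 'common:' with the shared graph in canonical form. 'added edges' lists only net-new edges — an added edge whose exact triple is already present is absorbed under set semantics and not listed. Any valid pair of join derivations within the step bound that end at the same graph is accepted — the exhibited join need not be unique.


branch 1 start:
nodes: 0:b, 1:b
edges: (0,1,g2)
branch 2 start:
nodes: 0:b, 1:b
edges: (0,1,k)
branch 1 step 1: rule r2; match: 0->0, 1->1; deleted nodes (none); deleted edges (0,1,g2); added nodes (none); added edges (0,1,h2); result: nodes: 0:b, 1:b edges: (0,1,h2)
branch 2 step 1: rule r1; match: 0->0, 1->1; deleted nodes (none); deleted edges (0,1,k); added nodes (none); added edges (0,1,g); result: nodes: 0:b, 1:b edges: (0,1,g)
branch 2 step 2: rule r5; match: 0->0, 1->1; deleted nodes (none); deleted edges (0,1,g); added nodes (none); added edges (0,1,h2); result: nodes: 0:b, 1:b edges: (0,1,h2)
common:
nodes: 0:b, 1:b
edges: (0,1,h2)


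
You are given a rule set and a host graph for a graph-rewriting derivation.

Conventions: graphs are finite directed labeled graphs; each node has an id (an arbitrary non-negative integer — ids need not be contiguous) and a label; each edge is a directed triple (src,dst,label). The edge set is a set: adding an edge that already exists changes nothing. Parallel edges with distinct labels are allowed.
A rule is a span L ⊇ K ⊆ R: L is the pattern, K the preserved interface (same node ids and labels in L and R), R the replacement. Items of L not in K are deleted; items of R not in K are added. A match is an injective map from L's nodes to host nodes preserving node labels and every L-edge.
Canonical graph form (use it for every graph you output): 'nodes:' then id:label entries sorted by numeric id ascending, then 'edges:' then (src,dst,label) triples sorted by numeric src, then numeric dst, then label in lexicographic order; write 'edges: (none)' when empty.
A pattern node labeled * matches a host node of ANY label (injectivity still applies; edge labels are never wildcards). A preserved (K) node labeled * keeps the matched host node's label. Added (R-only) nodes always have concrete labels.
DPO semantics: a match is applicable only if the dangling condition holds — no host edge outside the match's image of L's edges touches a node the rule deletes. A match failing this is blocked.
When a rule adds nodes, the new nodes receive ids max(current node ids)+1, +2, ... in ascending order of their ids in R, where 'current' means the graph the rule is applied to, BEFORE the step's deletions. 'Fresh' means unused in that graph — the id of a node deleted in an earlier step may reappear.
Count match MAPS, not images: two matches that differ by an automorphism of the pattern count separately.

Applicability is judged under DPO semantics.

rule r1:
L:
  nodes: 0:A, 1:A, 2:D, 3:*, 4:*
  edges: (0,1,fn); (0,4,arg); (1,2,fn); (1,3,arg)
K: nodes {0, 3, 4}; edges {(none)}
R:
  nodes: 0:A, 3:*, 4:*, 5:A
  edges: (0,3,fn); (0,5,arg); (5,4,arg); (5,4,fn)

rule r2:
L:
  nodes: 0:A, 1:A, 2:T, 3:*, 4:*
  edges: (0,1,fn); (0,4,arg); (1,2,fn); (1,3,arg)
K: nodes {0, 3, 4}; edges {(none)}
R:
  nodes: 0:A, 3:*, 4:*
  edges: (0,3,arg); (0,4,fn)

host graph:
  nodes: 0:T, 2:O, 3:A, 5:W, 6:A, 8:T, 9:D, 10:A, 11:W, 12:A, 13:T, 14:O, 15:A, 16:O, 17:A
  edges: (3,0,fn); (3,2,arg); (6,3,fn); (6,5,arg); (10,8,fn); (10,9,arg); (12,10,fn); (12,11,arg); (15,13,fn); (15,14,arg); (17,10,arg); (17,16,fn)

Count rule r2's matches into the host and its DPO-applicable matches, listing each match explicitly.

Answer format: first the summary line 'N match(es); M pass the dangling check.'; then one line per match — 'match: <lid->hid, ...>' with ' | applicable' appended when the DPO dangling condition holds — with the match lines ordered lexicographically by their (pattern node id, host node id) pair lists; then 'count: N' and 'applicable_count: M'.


2 match(es); 1 pass the dangling check.
match: 0->6, 1->3, 2->0, 3->2, 4->5 | applicable
match: 0->12, 1->10, 2->8, 3->9, 4->11
count: 2
applicable_count: 1


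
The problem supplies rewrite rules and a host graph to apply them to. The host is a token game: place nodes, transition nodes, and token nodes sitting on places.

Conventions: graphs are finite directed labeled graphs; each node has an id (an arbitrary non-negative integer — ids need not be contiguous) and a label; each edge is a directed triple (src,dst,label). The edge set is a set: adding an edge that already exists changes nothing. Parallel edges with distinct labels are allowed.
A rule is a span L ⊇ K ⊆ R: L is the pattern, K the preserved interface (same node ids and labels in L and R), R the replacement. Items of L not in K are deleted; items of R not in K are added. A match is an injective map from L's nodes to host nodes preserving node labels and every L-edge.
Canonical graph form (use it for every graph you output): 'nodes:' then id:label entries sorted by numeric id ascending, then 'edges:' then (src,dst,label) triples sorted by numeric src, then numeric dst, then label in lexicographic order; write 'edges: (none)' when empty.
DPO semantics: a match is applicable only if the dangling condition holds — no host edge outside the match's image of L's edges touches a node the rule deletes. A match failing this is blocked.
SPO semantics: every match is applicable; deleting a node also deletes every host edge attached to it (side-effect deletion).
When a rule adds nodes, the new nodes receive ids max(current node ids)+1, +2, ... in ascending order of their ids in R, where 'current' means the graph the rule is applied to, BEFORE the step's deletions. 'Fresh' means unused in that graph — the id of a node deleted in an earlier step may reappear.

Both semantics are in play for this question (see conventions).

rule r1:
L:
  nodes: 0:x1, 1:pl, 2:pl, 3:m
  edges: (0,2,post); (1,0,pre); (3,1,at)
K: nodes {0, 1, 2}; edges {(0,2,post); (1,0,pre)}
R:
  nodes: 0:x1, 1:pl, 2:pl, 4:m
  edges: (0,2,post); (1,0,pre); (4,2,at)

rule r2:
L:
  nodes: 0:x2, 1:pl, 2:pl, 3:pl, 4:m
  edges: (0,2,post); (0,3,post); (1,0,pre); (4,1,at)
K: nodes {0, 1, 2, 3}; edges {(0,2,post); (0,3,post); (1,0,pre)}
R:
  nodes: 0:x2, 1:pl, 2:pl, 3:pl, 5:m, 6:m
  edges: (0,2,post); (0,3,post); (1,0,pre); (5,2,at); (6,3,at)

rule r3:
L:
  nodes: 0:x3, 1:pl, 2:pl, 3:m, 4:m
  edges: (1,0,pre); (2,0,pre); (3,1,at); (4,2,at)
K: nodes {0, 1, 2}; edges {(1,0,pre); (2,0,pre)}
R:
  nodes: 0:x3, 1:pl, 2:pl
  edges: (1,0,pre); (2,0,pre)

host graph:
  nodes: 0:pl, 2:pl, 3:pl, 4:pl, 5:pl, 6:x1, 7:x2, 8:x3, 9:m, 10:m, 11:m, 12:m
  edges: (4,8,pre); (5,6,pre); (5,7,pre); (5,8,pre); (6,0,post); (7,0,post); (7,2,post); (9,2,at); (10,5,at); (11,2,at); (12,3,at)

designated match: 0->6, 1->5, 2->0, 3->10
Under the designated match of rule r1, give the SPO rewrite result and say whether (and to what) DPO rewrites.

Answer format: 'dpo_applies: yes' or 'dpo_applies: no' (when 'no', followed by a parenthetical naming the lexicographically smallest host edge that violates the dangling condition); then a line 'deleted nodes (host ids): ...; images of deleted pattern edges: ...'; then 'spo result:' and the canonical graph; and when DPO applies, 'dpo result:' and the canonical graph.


dpo_applies: yes
deleted nodes (host ids): 10; images of deleted pattern edges: (10,5,at)
spo result:
nodes: 0:pl, 2:pl, 3:pl, 4:pl, 5:pl, 6:x1, 7:x2, 8:x3, 9:m, 11:m, 12:m, 13:m
edges: (4,8,pre); (5,6,pre); (5,7,pre); (5,8,pre); (6,0,post); (7,0,post); (7,2,post); (9,2,at); (11,2,at); (12,3,at); (13,0,at)
dpo result:
nodes: 0:pl, 2:pl, 3:pl, 4:pl, 5:pl, 6:x1, 7:x2, 8:x3, 9:m, 11:m, 12:m, 13:m
edges: (4,8,pre); (5,6,pre); (5,7,pre); (5,8,pre); (6,0,post); (7,0,post); (7,2,post); (9,2,at); (11,2,at); (12,3,at); (13,0,at)


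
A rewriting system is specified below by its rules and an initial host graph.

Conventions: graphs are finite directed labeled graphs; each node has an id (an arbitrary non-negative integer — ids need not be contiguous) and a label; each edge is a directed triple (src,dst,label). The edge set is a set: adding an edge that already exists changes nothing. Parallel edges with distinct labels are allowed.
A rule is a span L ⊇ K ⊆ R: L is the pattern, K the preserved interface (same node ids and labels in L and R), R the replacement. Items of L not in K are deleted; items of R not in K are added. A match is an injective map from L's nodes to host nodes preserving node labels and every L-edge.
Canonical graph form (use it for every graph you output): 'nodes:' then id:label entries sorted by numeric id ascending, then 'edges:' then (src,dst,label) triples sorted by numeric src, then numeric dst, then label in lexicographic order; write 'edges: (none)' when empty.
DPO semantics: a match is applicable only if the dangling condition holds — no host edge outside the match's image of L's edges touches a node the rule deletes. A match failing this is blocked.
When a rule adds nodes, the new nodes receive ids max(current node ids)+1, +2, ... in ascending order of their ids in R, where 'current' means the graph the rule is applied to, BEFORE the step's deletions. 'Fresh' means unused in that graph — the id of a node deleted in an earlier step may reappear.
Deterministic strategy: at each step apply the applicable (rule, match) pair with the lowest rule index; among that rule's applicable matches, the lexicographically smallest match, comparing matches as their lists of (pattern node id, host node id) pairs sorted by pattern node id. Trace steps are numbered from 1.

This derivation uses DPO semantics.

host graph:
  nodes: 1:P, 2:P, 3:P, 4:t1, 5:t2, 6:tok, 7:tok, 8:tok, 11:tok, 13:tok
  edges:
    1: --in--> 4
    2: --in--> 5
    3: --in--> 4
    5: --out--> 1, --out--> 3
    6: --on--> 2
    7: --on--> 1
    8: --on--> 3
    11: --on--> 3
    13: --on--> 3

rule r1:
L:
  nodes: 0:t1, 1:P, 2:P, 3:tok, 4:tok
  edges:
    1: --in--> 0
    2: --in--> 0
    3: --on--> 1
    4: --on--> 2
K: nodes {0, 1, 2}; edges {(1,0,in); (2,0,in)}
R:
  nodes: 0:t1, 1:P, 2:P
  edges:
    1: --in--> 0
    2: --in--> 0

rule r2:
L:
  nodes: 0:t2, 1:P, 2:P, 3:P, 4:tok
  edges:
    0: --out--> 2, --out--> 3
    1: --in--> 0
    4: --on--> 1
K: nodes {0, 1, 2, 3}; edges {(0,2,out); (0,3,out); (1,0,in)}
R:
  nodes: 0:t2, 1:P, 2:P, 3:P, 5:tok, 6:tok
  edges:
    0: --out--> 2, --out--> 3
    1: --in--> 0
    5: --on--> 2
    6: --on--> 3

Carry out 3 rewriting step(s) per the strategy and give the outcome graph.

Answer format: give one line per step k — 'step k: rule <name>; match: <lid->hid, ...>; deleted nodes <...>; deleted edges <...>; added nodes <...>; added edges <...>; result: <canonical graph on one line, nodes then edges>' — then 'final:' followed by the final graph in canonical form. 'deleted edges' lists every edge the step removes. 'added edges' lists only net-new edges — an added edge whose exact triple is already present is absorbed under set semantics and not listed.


step 1: rule r1; match: 0->4, 1->1, 2->3, 3->7, 4->8; deleted nodes 7, 8; deleted edges (7,1,on); (8,3,on); added nodes (none); added edges (none); result: nodes: 1:P, 2:P, 3:P, 4:t1, 5:t2, 6:tok, 11:tok, 13:tok edges: (1,4,in); (2,5,in); (3,4,in); (5,1,out); (5,3,out); (6,2,on); (11,3,on); (13,3,on)
step 2: rule r2; match: 0->5, 1->2, 2->1, 3->3, 4->6; deleted nodes 6; deleted edges (6,2,on); added nodes 14, 15; added edges (14,1,on); (15,3,on); result: nodes: 1:P, 2:P, 3:P, 4:t1, 5:t2, 11:tok, 13:tok, 14:tok, 15:tok edges: (1,4,in); (2,5,in); (3,4,in); (5,1,out); (5,3,out); (11,3,on); (13,3,on); (14,1,on); (15,3,on)
step 3: rule r1; match: 0->4, 1->1, 2->3, 3->14, 4->11; deleted nodes 11, 14; deleted edges (11,3,on); (14,1,on); added nodes (none); added edges (none); result: nodes: 1:P, 2:P, 3:P, 4:t1, 5:t2, 13:tok, 15:tok edges: (1,4,in); (2,5,in); (3,4,in); (5,1,out); (5,3,out); (13,3,on); (15,3,on)
final:
nodes: 1:P, 2:P, 3:P, 4:t1, 5:t2, 13:tok, 15:tok
edges: (1,4,in); (2,5,in); (3,4,in); (5,1,out); (5,3,out); (13,3,on); (15,3,on)


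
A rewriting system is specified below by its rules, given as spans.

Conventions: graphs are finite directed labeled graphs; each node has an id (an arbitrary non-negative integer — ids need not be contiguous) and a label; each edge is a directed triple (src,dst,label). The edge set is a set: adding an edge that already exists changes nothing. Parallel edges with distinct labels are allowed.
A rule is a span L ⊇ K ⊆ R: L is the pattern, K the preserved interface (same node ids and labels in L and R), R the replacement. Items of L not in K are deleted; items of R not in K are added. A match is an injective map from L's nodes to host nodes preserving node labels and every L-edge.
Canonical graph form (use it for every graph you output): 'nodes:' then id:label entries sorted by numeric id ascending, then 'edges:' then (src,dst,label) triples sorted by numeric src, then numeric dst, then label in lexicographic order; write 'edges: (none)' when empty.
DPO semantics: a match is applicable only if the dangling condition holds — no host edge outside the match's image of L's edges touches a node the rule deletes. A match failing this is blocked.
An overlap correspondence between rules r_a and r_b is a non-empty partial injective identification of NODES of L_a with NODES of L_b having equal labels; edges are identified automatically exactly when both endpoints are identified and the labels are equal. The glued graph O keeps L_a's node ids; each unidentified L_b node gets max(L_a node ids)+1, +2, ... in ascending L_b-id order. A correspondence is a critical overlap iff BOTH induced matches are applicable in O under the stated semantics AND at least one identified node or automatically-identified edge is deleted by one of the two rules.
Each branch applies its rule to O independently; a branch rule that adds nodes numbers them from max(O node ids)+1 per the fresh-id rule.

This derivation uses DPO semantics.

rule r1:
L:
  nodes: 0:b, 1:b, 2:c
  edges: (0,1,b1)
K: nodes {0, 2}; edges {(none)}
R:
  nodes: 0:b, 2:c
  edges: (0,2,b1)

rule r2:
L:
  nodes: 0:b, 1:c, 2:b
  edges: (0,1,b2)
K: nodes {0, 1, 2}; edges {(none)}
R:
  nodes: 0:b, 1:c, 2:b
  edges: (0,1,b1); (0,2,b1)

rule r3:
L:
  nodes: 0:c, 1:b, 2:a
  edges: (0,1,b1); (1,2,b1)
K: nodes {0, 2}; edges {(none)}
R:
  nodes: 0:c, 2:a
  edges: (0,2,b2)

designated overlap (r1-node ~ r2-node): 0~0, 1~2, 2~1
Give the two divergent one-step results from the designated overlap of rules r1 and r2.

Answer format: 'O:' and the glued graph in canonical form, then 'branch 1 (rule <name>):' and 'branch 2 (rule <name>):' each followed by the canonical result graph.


O:
nodes: 0:b, 1:b, 2:c
edges: (0,1,b1); (0,2,b2)
branch 1 (rule r1):
nodes: 0:b, 2:c
edges: (0,2,b1); (0,2,b2)
branch 2 (rule r2):
nodes: 0:b, 1:b, 2:c
edges: (0,1,b1); (0,2,b1)
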